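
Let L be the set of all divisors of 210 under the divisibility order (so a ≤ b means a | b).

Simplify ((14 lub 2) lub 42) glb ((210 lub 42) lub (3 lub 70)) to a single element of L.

42

14 ∨ 2 = 14
14 ∨ 42 = 42
210 ∨ 42 = 210
3 ∨ 70 = 210
210 ∨ 210 = 210
42 ∧ 210 = 42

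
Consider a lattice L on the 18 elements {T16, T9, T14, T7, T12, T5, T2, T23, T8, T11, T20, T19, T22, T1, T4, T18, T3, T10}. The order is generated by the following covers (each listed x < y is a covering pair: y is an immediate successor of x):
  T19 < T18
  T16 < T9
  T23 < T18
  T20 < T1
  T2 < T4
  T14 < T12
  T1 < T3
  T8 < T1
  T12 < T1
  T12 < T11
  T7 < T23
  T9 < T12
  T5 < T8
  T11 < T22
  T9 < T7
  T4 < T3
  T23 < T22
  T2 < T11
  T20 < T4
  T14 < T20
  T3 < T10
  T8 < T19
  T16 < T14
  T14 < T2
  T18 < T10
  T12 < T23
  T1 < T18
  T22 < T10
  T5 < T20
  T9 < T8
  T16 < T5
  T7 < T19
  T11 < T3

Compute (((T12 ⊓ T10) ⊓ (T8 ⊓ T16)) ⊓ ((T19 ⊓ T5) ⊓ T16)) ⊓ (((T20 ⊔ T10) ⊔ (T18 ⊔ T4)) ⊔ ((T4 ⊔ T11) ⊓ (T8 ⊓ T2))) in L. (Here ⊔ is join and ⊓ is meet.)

T12 ∧ T10 = T12
T8 ∧ T16 = T16
T12 ∧ T16 = T16
T19 ∧ T5 = T5
T5 ∧ T16 = T16
T16 ∧ T16 = T16
T20 ∨ T10 = T10
T18 ∨ T4 = T10
T10 ∨ T10 = T10
T4 ∨ T11 = T3
T8 ∧ T2 = T16
T3 ∧ T16 = T16
T10 ∨ T16 = T10
T16 ∧ T10 = T16

T16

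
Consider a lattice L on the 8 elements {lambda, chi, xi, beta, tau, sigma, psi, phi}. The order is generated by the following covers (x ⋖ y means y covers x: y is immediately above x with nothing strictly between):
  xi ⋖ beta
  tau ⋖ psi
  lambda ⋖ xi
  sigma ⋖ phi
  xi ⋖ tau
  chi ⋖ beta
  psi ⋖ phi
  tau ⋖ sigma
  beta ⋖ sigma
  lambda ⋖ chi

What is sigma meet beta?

beta

Common lower bounds of {sigma, beta}: beta, chi, lambda, xi.
The greatest among these is beta.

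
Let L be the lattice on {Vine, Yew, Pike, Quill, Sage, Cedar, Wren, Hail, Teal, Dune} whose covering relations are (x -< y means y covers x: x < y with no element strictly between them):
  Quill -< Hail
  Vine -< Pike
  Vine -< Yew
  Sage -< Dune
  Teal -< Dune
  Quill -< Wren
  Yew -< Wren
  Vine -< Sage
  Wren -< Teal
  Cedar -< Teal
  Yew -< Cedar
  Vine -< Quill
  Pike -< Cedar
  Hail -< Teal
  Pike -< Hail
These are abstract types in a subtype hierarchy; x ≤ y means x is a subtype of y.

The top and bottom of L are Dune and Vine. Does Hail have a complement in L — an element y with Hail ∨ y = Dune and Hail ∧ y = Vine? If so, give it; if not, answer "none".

Need y with Hail ∨ y = Dune and Hail ∧ y = Vine.
Checking each element gives: Sage.

Sage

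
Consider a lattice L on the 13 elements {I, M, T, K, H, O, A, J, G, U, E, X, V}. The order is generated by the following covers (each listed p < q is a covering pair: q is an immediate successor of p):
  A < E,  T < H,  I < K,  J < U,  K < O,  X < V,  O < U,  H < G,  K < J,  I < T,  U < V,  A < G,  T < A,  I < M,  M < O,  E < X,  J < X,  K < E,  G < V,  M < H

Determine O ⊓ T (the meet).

I

Common lower bounds of {O, T}: I.
The greatest among these is I.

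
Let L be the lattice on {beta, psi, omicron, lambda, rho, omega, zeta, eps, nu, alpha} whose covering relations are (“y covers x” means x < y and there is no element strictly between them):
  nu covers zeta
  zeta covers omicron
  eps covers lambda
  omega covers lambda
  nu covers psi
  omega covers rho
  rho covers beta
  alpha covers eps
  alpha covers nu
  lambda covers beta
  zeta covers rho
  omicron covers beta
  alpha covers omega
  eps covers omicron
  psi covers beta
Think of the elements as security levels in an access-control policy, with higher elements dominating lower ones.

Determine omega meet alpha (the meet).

Common lower bounds of {omega, alpha}: beta, lambda, omega, rho.
The greatest among these is omega.

omega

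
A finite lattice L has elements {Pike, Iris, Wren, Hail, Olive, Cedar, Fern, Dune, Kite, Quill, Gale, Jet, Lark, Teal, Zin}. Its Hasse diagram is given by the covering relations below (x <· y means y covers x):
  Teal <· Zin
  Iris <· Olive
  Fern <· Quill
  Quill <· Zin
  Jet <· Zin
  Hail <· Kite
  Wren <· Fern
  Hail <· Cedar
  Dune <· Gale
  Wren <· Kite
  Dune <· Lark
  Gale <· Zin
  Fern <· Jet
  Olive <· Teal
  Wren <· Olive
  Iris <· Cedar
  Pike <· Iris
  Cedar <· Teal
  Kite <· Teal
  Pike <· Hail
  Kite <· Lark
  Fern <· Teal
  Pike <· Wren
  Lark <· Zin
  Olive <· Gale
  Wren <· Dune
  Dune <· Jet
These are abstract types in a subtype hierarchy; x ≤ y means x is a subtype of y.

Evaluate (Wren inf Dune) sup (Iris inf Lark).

Wren

Wren ∧ Dune = Wren
Iris ∧ Lark = Pike
Wren ∨ Pike = Wren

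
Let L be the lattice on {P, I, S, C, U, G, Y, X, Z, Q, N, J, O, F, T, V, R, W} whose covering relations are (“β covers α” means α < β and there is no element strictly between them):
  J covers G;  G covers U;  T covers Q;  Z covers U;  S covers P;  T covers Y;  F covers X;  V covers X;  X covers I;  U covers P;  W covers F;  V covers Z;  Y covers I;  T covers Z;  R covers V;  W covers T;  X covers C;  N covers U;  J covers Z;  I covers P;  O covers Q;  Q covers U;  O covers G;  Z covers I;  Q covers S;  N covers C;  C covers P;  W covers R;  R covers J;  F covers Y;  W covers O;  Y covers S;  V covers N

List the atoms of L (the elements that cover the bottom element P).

C, I, S, U

The atoms are exactly the elements that cover P: C, I, S, U.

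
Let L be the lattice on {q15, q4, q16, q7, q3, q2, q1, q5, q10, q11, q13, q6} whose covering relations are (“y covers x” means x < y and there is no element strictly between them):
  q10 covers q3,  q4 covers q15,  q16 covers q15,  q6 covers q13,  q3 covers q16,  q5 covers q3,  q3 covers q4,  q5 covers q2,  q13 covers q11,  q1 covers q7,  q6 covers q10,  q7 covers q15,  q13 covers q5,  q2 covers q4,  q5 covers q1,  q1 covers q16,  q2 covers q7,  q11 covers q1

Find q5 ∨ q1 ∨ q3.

q5

Common upper bounds of {q5, q1, q3}: q13, q5, q6.
The least among these is q5.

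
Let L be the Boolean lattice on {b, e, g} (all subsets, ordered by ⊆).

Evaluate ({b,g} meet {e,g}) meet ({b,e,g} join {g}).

{g}

{b,g} ∧ {e,g} = {g}
{b,e,g} ∨ {g} = {b,e,g}
{g} ∧ {b,e,g} = {g}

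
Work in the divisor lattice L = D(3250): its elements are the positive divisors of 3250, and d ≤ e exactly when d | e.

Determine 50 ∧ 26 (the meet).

In the divisibility order, the meet is the greatest common divisor: gcd(50, 26) = 2.

2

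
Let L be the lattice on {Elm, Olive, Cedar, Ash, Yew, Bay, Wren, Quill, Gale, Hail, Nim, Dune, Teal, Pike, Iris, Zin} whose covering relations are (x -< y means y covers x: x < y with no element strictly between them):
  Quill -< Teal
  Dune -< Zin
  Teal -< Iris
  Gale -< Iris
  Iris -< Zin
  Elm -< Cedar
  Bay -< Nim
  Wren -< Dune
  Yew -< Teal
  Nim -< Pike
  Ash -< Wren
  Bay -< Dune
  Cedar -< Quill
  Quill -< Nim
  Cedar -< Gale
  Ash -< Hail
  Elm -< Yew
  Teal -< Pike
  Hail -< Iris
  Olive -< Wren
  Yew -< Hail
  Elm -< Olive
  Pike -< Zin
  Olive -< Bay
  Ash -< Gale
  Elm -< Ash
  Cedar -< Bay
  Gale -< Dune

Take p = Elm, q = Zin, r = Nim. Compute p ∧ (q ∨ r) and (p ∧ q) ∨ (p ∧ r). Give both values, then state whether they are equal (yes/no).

q ∨ r = Zin, so p ∧ (q ∨ r) = Elm ∧ Zin = Elm.
p ∧ q = Elm and p ∧ r = Elm, so (p ∧ q) ∨ (p ∧ r) = Elm ∨ Elm = Elm.
Equal: yes.

Elm; Elm; yes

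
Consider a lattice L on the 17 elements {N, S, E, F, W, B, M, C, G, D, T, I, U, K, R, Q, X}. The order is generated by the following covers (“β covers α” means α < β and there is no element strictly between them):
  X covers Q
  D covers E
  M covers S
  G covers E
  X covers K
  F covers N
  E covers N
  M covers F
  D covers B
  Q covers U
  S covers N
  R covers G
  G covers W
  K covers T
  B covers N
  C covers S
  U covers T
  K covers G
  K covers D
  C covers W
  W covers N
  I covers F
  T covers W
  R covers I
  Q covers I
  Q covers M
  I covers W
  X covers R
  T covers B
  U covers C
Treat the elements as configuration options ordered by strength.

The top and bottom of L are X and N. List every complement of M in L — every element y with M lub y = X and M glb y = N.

D, E, G, K

Need y with M ∨ y = X and M ∧ y = N.
Checking each element gives: D, E, G, K.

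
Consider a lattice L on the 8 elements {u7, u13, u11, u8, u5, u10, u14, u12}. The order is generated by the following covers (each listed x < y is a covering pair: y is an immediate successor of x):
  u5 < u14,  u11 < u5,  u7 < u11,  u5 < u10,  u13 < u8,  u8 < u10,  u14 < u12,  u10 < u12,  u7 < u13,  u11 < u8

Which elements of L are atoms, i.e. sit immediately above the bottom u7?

u11, u13

The atoms are exactly the elements that cover u7: u11, u13.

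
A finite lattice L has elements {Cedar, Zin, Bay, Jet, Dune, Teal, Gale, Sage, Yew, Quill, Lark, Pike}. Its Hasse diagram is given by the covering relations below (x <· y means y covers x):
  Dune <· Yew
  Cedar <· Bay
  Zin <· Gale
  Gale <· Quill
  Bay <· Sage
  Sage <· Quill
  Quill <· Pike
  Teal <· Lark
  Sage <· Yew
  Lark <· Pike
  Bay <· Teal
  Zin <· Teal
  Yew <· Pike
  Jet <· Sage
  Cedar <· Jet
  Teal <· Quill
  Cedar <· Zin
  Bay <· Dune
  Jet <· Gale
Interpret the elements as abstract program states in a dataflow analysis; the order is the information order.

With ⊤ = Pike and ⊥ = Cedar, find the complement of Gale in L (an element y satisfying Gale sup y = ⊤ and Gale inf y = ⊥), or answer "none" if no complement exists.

Need y with Gale ∨ y = Pike and Gale ∧ y = Cedar.
Checking each element gives: Dune.

Dune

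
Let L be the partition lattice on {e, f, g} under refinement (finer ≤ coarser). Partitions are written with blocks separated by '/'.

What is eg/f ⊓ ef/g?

e/f/g

The meet (common refinement) of eg/f and ef/g intersects blocks pairwise, giving e/f/g.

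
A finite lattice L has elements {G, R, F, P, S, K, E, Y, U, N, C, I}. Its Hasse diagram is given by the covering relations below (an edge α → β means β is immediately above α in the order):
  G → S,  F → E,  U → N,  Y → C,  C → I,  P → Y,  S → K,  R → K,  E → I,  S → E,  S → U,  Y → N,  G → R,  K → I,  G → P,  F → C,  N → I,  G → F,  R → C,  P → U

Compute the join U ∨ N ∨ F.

I

Common upper bounds of {U, N, F}: I.
The least among these is I.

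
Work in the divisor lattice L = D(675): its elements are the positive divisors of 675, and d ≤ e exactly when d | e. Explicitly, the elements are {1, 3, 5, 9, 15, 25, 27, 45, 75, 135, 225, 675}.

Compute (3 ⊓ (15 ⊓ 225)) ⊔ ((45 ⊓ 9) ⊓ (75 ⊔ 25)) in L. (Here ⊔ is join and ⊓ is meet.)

3

15 ∧ 225 = 15
3 ∧ 15 = 3
45 ∧ 9 = 9
75 ∨ 25 = 75
9 ∧ 75 = 3
3 ∨ 3 = 3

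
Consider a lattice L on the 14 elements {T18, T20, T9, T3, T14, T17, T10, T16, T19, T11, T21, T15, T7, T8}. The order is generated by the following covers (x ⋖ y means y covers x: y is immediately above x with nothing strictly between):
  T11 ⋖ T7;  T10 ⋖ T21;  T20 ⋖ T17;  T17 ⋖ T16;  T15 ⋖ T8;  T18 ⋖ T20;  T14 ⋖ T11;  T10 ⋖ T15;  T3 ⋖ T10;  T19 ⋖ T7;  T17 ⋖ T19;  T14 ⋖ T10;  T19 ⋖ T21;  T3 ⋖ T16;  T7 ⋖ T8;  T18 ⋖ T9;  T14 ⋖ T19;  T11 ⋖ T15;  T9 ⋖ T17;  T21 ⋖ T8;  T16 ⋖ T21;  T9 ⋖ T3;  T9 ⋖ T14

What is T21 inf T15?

T10

Common lower bounds of {T21, T15}: T10, T14, T18, T3, T9.
The greatest among these is T10.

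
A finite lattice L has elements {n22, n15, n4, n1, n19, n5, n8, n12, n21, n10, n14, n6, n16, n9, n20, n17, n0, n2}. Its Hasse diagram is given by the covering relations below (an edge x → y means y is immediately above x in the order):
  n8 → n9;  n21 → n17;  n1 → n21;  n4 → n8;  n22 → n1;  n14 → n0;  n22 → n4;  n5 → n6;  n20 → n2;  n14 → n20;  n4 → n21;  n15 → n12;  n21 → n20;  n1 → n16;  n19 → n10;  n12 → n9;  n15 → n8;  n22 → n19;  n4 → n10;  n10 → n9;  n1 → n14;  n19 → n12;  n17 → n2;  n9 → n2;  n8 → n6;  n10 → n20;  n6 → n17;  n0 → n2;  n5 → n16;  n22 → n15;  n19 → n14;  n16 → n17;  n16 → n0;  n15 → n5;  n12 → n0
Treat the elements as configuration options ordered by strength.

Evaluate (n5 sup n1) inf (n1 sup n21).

n5 ∨ n1 = n16
n1 ∨ n21 = n21
n16 ∧ n21 = n1

n1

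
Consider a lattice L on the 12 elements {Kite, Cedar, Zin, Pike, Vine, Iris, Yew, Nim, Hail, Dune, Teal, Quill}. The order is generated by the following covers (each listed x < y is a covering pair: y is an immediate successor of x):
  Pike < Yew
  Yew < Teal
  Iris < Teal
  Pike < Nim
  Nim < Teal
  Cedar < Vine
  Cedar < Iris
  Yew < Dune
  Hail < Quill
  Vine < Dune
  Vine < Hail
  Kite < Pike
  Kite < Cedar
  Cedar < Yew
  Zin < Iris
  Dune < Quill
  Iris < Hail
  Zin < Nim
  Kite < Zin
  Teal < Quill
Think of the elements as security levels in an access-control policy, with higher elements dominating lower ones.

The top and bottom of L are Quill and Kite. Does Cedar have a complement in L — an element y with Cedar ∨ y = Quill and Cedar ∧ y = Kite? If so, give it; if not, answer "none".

For every candidate y, either Cedar ∨ y ≠ Quill or Cedar ∧ y ≠ Kite; no complement exists.

none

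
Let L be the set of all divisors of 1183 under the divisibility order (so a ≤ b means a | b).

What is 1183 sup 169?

1183

Common upper bounds of {1183, 169}: 1183.
The least among these is 1183.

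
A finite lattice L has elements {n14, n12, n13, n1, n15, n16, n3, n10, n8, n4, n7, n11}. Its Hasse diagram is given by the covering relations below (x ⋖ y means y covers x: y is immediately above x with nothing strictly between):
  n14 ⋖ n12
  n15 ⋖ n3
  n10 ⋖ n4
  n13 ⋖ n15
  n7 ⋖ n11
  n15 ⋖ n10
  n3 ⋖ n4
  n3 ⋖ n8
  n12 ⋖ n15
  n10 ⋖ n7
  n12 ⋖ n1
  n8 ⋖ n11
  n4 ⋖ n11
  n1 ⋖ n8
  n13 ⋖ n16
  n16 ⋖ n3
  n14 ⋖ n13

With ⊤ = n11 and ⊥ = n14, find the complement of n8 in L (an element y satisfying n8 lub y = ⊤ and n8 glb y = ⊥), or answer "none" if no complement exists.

none

For every candidate y, either n8 ∨ y ≠ n11 or n8 ∧ y ≠ n14; no complement exists.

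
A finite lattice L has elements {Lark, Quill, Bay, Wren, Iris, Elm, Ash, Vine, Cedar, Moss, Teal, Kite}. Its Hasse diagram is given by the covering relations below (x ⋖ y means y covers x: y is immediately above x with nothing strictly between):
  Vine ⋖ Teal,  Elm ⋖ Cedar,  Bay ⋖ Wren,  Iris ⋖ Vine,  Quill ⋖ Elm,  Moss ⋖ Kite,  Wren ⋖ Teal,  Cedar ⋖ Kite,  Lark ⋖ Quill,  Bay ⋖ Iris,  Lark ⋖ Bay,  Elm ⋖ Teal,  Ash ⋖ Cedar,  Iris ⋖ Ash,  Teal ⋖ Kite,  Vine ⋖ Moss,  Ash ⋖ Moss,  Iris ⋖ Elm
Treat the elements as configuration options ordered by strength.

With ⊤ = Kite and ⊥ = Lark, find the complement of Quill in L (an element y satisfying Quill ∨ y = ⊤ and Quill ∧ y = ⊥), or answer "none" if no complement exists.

Need y with Quill ∨ y = Kite and Quill ∧ y = Lark.
Checking each element gives: Moss.

Moss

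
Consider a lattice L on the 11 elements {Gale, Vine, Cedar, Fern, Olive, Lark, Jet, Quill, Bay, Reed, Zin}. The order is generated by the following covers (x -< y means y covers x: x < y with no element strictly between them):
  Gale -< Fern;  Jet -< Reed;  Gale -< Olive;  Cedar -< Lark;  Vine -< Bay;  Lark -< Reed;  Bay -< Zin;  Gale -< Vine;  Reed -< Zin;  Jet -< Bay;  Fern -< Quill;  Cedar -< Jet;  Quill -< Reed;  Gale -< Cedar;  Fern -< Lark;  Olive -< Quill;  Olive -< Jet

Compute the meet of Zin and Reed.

Common lower bounds of {Zin, Reed}: Cedar, Fern, Gale, Jet, Lark, Olive, Quill, Reed.
The greatest among these is Reed.

Reed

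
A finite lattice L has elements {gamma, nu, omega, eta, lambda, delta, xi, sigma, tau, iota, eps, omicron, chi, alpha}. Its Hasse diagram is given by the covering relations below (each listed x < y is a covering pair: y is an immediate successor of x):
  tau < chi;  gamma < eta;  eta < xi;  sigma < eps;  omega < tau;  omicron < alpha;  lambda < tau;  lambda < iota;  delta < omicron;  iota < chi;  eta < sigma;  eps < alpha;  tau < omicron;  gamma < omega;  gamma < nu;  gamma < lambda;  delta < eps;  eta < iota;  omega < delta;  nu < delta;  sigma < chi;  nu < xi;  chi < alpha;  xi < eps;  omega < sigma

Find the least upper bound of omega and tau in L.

Common upper bounds of {omega, tau}: alpha, chi, omicron, tau.
The least among these is tau.

tau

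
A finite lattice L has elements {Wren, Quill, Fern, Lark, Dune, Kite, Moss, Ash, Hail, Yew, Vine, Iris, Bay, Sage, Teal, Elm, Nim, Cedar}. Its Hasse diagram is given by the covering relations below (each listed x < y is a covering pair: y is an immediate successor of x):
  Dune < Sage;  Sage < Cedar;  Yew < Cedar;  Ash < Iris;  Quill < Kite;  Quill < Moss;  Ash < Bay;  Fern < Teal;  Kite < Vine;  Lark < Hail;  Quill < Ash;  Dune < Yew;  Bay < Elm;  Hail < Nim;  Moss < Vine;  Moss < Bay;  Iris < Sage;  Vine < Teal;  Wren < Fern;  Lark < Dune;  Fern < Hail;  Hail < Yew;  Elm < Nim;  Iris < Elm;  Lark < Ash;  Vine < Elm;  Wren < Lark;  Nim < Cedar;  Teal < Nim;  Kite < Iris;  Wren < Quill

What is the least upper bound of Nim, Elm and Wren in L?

Nim

Common upper bounds of {Nim, Elm, Wren}: Cedar, Nim.
The least among these is Nim.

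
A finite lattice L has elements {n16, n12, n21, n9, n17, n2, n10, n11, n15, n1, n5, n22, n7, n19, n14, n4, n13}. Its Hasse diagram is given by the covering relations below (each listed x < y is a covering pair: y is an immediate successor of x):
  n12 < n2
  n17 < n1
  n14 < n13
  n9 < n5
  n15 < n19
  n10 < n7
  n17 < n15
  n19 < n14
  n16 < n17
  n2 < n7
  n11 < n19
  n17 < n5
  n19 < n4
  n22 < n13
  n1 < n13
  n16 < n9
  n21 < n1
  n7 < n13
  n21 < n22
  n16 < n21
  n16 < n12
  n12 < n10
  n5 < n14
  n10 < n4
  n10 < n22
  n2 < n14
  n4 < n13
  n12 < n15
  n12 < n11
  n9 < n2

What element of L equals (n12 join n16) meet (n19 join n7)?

n12

n12 ∨ n16 = n12
n19 ∨ n7 = n13
n12 ∧ n13 = n12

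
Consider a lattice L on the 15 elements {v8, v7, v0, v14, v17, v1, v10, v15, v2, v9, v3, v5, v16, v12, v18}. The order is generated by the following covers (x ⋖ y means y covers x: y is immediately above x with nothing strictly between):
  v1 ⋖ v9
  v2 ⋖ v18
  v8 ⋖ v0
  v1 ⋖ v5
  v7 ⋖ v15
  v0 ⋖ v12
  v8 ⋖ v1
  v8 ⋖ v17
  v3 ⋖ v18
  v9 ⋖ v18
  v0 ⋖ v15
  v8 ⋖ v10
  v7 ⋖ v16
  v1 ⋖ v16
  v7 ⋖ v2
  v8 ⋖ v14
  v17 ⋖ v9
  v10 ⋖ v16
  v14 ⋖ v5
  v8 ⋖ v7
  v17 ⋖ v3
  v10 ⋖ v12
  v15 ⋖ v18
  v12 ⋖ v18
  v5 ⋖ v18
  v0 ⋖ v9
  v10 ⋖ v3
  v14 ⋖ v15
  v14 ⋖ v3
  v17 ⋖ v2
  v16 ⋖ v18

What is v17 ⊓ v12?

v8

Common lower bounds of {v17, v12}: v8.
The greatest among these is v8.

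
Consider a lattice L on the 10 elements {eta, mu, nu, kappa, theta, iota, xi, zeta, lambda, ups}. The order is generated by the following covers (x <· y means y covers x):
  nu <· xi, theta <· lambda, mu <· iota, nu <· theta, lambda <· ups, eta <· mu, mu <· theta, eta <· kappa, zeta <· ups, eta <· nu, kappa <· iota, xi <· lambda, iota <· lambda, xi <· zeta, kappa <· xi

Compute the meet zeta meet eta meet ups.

eta

Common lower bounds of {zeta, eta, ups}: eta.
The greatest among these is eta.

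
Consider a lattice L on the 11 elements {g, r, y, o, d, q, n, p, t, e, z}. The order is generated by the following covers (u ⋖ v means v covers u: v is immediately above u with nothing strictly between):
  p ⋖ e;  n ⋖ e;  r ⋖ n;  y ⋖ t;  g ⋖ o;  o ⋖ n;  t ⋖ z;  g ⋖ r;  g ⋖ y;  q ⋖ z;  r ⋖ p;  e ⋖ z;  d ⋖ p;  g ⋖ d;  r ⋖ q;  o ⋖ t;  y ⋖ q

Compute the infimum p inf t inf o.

Common lower bounds of {p, t, o}: g.
The greatest among these is g.

g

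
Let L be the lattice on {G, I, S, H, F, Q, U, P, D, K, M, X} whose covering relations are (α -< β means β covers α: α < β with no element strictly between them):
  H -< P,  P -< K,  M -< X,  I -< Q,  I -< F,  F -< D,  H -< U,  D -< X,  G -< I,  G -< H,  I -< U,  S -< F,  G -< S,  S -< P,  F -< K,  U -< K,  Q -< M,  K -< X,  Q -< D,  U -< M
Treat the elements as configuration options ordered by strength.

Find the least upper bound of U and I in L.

Common upper bounds of {U, I}: K, M, U, X.
The least among these is U.

U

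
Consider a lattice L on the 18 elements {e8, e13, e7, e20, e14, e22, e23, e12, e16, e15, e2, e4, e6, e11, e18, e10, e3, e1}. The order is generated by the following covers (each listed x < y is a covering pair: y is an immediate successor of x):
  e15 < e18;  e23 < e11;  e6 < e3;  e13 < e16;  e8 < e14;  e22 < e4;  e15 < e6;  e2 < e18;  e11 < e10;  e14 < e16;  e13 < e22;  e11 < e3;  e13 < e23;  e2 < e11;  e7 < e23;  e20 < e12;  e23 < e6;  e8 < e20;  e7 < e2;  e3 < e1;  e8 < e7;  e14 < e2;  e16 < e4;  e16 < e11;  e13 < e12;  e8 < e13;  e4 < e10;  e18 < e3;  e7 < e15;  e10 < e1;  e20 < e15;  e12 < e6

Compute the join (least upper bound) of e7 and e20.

Common upper bounds of {e7, e20}: e1, e15, e18, e3, e6.
The least among these is e15.

e15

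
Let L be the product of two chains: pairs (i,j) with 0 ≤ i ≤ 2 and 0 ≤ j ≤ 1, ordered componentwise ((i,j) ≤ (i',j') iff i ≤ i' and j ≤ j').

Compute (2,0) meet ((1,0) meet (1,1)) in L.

(1,0)

(1,0) ∧ (1,1) = (1,0)
(2,0) ∧ (1,0) = (1,0)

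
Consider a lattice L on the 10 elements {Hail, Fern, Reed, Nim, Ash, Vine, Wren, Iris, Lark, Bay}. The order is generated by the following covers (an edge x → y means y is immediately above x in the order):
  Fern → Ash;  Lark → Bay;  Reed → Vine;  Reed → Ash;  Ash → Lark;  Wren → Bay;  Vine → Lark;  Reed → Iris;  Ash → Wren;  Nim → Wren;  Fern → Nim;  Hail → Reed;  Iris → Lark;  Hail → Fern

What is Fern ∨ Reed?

Ash

Common upper bounds of {Fern, Reed}: Ash, Bay, Lark, Wren.
The least among these is Ash.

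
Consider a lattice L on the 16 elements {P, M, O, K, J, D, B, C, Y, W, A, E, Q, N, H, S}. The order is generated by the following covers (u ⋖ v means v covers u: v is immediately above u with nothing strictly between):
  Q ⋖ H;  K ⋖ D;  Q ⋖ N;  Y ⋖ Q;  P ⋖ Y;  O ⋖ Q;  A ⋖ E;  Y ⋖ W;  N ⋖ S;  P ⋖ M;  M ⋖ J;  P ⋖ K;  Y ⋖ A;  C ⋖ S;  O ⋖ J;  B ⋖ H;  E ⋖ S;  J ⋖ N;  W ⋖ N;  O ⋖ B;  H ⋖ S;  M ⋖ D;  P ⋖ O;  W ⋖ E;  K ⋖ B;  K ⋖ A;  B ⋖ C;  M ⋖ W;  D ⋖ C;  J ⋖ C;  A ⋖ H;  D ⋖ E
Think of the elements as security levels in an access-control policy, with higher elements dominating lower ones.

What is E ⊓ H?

Common lower bounds of {E, H}: A, K, P, Y.
The greatest among these is A.

A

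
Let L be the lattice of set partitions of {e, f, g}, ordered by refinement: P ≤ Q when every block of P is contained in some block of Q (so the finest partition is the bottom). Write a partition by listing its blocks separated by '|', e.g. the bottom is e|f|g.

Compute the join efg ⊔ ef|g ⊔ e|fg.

efg

The join of efg, ef|g, e|fg merges any blocks that overlap across the partitions, giving efg.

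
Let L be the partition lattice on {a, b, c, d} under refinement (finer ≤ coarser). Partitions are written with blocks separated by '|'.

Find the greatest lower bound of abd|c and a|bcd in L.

The meet (common refinement) of abd|c and a|bcd intersects blocks pairwise, giving a|bd|c.

a|bd|c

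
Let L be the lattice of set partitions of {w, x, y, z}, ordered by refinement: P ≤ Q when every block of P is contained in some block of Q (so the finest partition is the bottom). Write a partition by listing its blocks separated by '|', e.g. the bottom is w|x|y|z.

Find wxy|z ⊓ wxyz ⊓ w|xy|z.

The meet (common refinement) of wxy|z, wxyz, w|xy|z intersects blocks pairwise, giving w|xy|z.

w|xy|z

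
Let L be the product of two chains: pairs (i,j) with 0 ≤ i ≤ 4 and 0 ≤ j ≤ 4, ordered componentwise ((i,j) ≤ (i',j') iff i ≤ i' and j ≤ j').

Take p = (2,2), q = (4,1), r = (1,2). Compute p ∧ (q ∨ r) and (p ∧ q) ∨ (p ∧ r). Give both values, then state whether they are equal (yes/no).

q ∨ r = (4,2), so p ∧ (q ∨ r) = (2,2) ∧ (4,2) = (2,2).
p ∧ q = (2,1) and p ∧ r = (1,2), so (p ∧ q) ∨ (p ∧ r) = (2,1) ∨ (1,2) = (2,2).
Equal: yes.

(2,2); (2,2); yes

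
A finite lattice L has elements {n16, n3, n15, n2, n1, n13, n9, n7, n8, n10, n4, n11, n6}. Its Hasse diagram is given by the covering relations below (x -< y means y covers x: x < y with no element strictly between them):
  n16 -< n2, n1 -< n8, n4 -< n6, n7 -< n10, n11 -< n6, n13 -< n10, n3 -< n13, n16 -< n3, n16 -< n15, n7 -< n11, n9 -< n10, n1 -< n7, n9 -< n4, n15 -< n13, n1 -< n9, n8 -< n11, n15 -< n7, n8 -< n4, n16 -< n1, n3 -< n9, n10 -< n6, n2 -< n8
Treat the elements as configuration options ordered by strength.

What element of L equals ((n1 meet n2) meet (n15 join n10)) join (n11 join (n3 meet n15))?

n11

n1 ∧ n2 = n16
n15 ∨ n10 = n10
n16 ∧ n10 = n16
n3 ∧ n15 = n16
n11 ∨ n16 = n11
n16 ∨ n11 = n11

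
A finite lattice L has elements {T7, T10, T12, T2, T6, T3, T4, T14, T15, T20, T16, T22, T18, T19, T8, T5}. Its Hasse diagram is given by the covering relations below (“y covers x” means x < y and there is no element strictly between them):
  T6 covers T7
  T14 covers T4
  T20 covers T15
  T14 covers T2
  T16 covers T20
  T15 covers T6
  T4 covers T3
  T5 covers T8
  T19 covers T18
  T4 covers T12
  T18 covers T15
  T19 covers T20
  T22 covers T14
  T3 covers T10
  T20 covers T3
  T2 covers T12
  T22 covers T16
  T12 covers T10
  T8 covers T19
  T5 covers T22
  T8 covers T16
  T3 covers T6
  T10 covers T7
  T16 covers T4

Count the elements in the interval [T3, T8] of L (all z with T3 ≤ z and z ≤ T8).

6

The interval [T3, T8] = {T16, T19, T20, T3, T4, T8}, which has 6 elements.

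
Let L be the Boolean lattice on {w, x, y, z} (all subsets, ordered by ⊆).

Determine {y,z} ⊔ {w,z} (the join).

{w,y,z}

Common upper bounds of {{y,z}, {w,z}}: {w,x,y,z}, {w,y,z}.
The least among these is {w,y,z}.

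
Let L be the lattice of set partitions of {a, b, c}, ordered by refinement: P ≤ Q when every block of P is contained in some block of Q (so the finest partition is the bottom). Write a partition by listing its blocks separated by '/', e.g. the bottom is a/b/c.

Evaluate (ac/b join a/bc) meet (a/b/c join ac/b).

ac/b ∨ a/bc = abc
a/b/c ∨ ac/b = ac/b
abc ∧ ac/b = ac/b

ac/b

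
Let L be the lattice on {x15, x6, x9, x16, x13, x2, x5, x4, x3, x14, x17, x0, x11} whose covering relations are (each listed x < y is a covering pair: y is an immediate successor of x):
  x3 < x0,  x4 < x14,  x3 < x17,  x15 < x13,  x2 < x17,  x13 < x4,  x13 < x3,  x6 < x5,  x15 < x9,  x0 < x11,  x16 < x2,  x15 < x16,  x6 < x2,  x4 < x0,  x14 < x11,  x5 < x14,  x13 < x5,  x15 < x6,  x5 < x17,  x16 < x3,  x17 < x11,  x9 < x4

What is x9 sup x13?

Common upper bounds of {x9, x13}: x0, x11, x14, x4.
The least among these is x4.

x4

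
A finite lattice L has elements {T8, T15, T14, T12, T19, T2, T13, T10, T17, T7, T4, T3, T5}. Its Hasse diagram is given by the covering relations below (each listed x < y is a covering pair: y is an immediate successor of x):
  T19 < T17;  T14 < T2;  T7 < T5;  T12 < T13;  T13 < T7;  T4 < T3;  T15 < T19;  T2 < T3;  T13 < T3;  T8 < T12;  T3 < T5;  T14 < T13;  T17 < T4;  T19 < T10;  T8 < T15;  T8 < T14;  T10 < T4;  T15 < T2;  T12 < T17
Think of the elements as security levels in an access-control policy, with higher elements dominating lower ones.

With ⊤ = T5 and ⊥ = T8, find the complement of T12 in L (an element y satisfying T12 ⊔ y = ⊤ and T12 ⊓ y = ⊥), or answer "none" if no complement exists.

For every candidate y, either T12 ∨ y ≠ T5 or T12 ∧ y ≠ T8; no complement exists.

none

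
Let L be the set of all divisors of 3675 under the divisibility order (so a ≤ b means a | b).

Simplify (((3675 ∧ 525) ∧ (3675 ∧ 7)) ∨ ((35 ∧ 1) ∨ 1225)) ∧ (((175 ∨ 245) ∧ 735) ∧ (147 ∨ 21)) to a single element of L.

3675 ∧ 525 = 525
3675 ∧ 7 = 7
525 ∧ 7 = 7
35 ∧ 1 = 1
1 ∨ 1225 = 1225
7 ∨ 1225 = 1225
175 ∨ 245 = 1225
1225 ∧ 735 = 245
147 ∨ 21 = 147
245 ∧ 147 = 49
1225 ∧ 49 = 49

49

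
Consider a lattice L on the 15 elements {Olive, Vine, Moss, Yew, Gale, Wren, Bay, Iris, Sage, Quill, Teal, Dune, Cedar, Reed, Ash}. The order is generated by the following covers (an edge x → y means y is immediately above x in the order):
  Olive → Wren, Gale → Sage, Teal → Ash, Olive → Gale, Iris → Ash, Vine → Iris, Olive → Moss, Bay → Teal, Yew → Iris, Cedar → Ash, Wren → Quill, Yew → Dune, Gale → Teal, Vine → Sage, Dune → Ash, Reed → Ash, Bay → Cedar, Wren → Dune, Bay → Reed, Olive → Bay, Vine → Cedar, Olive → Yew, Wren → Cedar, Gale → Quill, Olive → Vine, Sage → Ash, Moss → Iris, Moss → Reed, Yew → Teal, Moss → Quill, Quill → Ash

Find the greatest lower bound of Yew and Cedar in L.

Common lower bounds of {Yew, Cedar}: Olive.
The greatest among these is Olive.

Olive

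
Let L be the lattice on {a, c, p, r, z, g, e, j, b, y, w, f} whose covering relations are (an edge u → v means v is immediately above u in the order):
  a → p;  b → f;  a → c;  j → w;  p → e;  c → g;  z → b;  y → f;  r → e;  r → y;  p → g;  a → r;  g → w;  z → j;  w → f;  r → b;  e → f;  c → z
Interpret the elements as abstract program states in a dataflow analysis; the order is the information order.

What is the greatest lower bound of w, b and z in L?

z

Common lower bounds of {w, b, z}: a, c, z.
The greatest among these is z.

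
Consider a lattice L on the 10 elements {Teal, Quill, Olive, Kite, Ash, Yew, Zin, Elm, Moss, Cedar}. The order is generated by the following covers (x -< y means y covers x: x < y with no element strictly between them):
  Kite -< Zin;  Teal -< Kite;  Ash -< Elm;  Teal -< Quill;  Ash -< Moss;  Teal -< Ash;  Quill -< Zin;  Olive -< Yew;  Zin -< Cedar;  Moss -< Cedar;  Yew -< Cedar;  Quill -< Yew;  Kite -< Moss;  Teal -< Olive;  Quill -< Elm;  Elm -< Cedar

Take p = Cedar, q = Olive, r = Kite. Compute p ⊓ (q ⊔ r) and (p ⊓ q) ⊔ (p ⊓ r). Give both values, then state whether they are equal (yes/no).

Cedar; Cedar; yes

q ⊔ r = Cedar, so p ⊓ (q ⊔ r) = Cedar ⊓ Cedar = Cedar.
p ⊓ q = Olive and p ⊓ r = Kite, so (p ⊓ q) ⊔ (p ⊓ r) = Olive ⊔ Kite = Cedar.
Equal: yes.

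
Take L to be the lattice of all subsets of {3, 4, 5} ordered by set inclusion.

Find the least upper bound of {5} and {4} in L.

Under ⊆, join is union: {5} ∪ {4} = {4,5}.

{4,5}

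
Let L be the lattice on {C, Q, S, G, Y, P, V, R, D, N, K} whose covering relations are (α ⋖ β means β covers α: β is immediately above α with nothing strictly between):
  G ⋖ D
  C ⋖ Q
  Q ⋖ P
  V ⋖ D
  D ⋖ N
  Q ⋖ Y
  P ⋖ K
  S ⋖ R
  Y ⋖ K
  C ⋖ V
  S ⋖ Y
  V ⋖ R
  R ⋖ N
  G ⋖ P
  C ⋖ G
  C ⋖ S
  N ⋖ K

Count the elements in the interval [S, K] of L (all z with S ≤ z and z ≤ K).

The interval [S, K] = {K, N, R, S, Y}, which has 5 elements.

5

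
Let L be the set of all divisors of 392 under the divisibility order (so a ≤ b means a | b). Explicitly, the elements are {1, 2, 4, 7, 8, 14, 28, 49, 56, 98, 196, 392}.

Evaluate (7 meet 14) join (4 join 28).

28

7 ∧ 14 = 7
4 ∨ 28 = 28
7 ∨ 28 = 28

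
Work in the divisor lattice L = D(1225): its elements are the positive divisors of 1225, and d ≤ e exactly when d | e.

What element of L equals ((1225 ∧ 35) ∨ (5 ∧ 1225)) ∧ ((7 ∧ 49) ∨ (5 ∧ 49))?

1225 ∧ 35 = 35
5 ∧ 1225 = 5
35 ∨ 5 = 35
7 ∧ 49 = 7
5 ∧ 49 = 1
7 ∨ 1 = 7
35 ∧ 7 = 7

7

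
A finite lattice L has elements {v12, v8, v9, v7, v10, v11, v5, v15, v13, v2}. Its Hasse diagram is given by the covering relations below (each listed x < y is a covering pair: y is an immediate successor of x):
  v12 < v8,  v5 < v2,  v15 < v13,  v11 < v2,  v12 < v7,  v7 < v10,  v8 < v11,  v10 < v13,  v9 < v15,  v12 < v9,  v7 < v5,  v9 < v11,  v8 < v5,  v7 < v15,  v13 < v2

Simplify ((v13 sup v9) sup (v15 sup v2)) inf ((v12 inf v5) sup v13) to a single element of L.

v13

v13 ∨ v9 = v13
v15 ∨ v2 = v2
v13 ∨ v2 = v2
v12 ∧ v5 = v12
v12 ∨ v13 = v13
v2 ∧ v13 = v13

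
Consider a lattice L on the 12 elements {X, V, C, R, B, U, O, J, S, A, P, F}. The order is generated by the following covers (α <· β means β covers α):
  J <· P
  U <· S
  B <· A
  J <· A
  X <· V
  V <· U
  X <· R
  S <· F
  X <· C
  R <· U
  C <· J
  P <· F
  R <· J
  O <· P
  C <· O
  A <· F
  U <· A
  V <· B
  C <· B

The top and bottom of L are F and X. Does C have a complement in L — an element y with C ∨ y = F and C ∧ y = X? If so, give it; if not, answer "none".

Need y with C ∨ y = F and C ∧ y = X.
Checking each element gives: S.

S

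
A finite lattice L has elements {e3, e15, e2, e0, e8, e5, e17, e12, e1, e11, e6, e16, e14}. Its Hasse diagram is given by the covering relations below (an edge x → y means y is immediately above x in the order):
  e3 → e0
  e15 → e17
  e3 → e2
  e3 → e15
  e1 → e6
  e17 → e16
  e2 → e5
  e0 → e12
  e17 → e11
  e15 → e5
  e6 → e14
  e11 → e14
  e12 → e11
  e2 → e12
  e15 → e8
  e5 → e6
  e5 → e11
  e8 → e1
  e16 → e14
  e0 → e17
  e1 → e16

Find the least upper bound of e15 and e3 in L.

e15

Common upper bounds of {e15, e3}: e1, e11, e14, e15, e16, e17, e5, e6, e8.
The least among these is e15.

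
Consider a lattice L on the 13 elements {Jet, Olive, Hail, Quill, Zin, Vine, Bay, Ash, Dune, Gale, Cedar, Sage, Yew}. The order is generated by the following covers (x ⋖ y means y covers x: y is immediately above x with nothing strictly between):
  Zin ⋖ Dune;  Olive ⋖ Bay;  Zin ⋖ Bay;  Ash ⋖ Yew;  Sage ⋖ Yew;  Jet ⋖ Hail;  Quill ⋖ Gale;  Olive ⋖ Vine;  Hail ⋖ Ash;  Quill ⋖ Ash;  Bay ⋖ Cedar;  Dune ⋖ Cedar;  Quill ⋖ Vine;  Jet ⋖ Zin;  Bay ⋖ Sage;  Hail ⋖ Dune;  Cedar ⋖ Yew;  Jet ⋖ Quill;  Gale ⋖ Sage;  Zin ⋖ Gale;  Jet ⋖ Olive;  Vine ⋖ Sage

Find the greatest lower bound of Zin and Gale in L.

Common lower bounds of {Zin, Gale}: Jet, Zin.
The greatest among these is Zin.

Zin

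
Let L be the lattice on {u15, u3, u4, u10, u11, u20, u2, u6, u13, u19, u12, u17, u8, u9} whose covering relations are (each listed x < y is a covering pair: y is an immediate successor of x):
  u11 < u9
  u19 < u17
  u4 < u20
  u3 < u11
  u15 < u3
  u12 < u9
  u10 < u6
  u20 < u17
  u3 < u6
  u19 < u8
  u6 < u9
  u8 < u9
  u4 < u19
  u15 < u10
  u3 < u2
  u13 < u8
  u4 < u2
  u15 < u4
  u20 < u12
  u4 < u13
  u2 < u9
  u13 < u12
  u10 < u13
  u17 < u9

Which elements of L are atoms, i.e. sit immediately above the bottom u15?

u10, u3, u4

The atoms are exactly the elements that cover u15: u10, u3, u4.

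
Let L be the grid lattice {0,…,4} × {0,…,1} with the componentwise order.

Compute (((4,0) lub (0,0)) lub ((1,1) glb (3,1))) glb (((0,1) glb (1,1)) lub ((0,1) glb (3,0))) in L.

(0,1)

(4,0) ∨ (0,0) = (4,0)
(1,1) ∧ (3,1) = (1,1)
(4,0) ∨ (1,1) = (4,1)
(0,1) ∧ (1,1) = (0,1)
(0,1) ∧ (3,0) = (0,0)
(0,1) ∨ (0,0) = (0,1)
(4,1) ∧ (0,1) = (0,1)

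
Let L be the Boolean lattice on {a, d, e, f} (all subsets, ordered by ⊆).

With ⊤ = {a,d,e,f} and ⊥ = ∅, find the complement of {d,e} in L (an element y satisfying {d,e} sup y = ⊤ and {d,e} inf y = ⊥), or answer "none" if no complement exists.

{a,f}

Need y with {d,e} ∨ y = {a,d,e,f} and {d,e} ∧ y = ∅.
Checking each element gives: {a,f}.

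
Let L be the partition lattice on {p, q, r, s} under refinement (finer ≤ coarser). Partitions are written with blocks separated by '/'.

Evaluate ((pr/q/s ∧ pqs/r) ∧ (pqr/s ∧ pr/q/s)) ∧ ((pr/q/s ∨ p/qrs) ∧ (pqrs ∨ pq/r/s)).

pr/q/s ∧ pqs/r = p/q/r/s
pqr/s ∧ pr/q/s = pr/q/s
p/q/r/s ∧ pr/q/s = p/q/r/s
pr/q/s ∨ p/qrs = pqrs
pqrs ∨ pq/r/s = pqrs
pqrs ∧ pqrs = pqrs
p/q/r/s ∧ pqrs = p/q/r/s

p/q/r/s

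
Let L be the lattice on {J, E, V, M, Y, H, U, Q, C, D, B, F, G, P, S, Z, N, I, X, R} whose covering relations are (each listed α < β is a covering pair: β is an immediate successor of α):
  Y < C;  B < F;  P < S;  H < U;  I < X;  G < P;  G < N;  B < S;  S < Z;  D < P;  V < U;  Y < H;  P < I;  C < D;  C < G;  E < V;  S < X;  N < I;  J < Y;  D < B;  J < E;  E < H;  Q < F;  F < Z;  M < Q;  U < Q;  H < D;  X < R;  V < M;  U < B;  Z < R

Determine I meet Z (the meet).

P

Common lower bounds of {I, Z}: C, D, E, G, H, J, P, Y.
The greatest among these is P.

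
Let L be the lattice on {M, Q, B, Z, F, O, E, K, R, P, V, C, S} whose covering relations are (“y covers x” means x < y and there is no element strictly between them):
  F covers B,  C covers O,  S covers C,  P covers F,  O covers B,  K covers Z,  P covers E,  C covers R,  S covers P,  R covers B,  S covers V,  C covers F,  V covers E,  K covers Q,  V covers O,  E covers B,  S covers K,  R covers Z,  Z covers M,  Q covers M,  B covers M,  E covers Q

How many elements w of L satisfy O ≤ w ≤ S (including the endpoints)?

The interval [O, S] = {C, O, S, V}, which has 4 elements.

4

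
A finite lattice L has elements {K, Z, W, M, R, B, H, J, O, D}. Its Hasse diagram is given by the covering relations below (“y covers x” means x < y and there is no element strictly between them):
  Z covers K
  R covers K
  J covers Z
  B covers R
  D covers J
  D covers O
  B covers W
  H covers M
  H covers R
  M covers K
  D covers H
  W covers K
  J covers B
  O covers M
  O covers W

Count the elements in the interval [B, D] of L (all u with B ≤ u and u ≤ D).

3

The interval [B, D] = {B, D, J}, which has 3 elements.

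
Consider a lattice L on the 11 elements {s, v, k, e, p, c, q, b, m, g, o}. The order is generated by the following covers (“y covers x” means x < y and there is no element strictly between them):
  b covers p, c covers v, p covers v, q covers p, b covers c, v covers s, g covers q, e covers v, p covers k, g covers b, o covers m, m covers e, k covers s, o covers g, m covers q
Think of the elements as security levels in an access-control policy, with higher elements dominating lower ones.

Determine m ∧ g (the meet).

q

Common lower bounds of {m, g}: k, p, q, s, v.
The greatest among these is q.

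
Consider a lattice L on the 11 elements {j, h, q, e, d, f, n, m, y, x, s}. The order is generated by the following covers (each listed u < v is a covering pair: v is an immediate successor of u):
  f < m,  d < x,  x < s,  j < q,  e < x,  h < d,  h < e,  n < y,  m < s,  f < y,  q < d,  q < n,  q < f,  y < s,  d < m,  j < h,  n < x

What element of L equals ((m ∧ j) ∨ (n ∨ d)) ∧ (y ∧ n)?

n

m ∧ j = j
n ∨ d = x
j ∨ x = x
y ∧ n = n
x ∧ n = n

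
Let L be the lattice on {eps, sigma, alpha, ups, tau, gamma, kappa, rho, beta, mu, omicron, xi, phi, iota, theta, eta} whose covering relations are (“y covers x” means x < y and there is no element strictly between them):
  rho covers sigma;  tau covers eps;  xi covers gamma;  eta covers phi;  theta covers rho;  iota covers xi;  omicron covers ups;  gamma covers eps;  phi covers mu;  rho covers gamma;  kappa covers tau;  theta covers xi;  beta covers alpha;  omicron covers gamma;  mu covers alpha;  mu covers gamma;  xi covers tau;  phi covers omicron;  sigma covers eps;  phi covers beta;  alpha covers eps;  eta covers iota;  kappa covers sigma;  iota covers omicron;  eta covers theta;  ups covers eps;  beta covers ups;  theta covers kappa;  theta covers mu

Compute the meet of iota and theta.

Common lower bounds of {iota, theta}: eps, gamma, tau, xi.
The greatest among these is xi.

xi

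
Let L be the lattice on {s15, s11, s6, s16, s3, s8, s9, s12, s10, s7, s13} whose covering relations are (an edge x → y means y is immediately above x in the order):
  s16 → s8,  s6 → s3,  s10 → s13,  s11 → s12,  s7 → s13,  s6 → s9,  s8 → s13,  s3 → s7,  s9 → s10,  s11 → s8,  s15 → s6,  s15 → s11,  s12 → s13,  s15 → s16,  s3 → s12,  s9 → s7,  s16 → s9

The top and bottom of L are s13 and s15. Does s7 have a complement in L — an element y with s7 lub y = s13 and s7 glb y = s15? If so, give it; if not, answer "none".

Need y with s7 ∨ y = s13 and s7 ∧ y = s15.
Checking each element gives: s11.

s11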